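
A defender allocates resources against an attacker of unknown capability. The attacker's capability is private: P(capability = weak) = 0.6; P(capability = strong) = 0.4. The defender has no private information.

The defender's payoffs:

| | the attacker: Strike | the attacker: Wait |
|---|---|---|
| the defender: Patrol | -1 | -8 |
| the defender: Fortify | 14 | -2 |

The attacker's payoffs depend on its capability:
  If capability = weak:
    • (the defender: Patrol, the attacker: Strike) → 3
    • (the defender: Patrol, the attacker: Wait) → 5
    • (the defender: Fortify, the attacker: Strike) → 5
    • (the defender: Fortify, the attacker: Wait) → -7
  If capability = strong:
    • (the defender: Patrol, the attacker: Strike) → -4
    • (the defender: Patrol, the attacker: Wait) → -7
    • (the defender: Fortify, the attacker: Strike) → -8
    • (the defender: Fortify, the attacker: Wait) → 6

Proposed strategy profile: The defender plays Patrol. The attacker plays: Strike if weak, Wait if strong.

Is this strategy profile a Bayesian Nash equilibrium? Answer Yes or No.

No

A profile is a BNE iff every type of every player is best-responding given beliefs about the other side.
The defender plays Patrol: E[Patrol] = 0.6·(-1) + 0.4·(-8) = -3.8; E[Fortify] = 7.6. Not best-responding. ✗
The attacker (capability weak), facing Patrol: Strike gives 3, Wait gives 5. Proposed Strike is not best — profitable deviation exists. ✗
The attacker (capability strong), facing Patrol: Strike gives -4, Wait gives -7. Proposed Wait is not best — profitable deviation exists. ✗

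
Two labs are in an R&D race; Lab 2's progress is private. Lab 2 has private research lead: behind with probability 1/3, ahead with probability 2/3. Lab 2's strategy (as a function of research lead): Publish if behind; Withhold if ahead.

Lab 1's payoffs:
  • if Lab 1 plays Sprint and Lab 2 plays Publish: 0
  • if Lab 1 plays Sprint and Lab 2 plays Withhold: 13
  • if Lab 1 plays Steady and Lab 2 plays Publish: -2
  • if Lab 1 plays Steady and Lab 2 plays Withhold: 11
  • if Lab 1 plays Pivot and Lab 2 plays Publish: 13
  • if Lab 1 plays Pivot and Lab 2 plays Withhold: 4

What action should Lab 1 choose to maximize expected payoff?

Sprint

Compute Lab 1's expected payoff for each action, taking the expectation over Lab 2's type.
E[Sprint] = 1/3·(0) + 2/3·(13) = 26/3
E[Steady] = 1/3·(-2) + 2/3·(11) = 20/3
E[Pivot] = 1/3·(13) + 2/3·(4) = 7
Best response: Sprint (26/3 is the largest).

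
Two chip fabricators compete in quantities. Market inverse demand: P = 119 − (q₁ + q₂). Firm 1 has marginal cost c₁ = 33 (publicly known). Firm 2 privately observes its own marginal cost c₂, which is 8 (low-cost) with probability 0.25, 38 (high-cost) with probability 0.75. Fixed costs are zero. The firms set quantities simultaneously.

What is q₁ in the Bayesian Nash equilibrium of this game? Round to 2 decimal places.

Type-c best response for Firm 2: q₂(c) = (119 − c)/2 − q₁/2.
Firm 1 maximizes expected profit; its first-order condition is 119 − 2q₁ − E[q₂] − 33 = 0.
Substituting E[q₂] and solving: E[c₂] = 30.5, so q₁ = (119 − 2·33 + 30.5)/3 = 27.8333.

27.83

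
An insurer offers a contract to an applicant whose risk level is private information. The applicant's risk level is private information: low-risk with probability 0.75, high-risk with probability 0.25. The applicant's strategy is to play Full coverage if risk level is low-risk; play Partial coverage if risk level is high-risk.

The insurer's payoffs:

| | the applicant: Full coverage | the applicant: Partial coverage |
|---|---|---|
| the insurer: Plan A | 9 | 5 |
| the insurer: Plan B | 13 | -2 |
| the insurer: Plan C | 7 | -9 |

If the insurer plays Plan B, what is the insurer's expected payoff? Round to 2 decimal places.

E[Plan B] = 0.75·13 + 0.25·(-2) = 9.75 + (-0.5) = 9.25

9.25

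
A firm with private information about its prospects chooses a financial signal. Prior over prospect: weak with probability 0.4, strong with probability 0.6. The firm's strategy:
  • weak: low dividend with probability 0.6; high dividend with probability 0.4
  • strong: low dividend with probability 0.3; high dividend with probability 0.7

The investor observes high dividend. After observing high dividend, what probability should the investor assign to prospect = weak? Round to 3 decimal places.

Apply Bayes' rule using the sender's strategy as the likelihood.
P(high dividend) = 0.4·0.4 + 0.6·0.7 = 0.58
P(weak | high dividend) = (0.4·0.4) / 0.58 = 0.16 / 0.58 = 0.275862

0.276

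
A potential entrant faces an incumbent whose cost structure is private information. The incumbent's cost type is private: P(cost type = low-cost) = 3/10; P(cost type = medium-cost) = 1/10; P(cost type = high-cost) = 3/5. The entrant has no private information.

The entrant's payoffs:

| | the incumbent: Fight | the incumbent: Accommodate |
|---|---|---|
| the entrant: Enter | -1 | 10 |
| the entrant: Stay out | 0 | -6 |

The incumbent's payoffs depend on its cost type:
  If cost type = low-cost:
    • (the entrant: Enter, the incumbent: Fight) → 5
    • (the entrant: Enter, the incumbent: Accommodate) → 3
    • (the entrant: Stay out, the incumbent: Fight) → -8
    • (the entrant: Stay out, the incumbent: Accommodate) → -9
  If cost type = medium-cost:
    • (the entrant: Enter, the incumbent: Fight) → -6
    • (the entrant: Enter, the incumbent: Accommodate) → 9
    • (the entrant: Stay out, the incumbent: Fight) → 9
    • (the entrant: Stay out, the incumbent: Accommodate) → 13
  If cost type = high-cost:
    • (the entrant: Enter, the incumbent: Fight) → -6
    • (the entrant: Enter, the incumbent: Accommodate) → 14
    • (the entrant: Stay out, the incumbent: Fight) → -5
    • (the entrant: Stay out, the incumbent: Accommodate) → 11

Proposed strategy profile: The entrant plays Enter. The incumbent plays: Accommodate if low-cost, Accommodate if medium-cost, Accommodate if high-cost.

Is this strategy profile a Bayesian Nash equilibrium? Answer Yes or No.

No

A profile is a BNE iff every type of every player is best-responding given beliefs about the other side.
The entrant plays Enter: E[Enter] = 3/10·(10) + 1/10·(10) + 3/5·(10) = 10; E[Stay out] = -6. Best-responding. ✓
The incumbent (cost type low-cost), facing Enter: Fight gives 5, Accommodate gives 3. Proposed Accommodate is not best — profitable deviation exists. ✗
The incumbent (cost type medium-cost), facing Enter: Fight gives -6, Accommodate gives 9. Proposed Accommodate is best. ✓
The incumbent (cost type high-cost), facing Enter: Fight gives -6, Accommodate gives 14. Proposed Accommodate is best. ✓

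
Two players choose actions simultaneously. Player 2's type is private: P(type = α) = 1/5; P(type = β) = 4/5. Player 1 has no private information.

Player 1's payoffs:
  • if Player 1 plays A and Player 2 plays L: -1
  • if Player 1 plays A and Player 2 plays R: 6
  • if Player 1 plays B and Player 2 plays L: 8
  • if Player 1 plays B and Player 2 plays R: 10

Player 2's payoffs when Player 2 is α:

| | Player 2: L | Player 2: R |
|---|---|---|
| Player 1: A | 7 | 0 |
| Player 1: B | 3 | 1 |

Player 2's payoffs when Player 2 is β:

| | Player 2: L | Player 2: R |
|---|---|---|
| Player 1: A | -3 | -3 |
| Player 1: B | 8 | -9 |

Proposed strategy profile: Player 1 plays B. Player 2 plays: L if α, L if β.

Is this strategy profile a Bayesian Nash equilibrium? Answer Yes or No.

A profile is a BNE iff every type of every player is best-responding given beliefs about the other side.
Player 1 plays B: E[B] = 1/5·(8) + 4/5·(8) = 8; E[A] = -1. Best-responding. ✓
Player 2 (type α), facing B: L gives 3, R gives 1. Proposed L is best. ✓
Player 2 (type β), facing B: L gives 8, R gives -9. Proposed L is best. ✓

Yes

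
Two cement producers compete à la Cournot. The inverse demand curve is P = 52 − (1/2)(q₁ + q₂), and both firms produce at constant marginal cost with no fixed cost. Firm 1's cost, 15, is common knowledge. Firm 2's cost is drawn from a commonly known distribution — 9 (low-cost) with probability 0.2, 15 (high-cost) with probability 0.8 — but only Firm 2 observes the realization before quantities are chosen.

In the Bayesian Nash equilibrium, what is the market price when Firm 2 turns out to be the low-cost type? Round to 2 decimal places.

24.53

Each type of Firm 2 best-responds to q₁; Firm 1 best-responds to the expected q₂ over Firm 2's types.
Firm 2 with cost c maximizes (52 − (1/2)(q₁+q₂) − c)·q₂, giving q₂(c) = (52 − c − (1/2)q₁).
E[c₂] = 0.2·9 + 0.8·15 = 13.8
Firm 1's FOC against E[q₂] yields q₁ = (52 − 2·15 + E[c₂])/(3/2) = (52 − 30 + 13.8)/(3/2) = 23.8667.
q₂(low-cost) = 31.0667, so P = 52 − (1/2)·(23.8667 + 31.0667) = 24.5333.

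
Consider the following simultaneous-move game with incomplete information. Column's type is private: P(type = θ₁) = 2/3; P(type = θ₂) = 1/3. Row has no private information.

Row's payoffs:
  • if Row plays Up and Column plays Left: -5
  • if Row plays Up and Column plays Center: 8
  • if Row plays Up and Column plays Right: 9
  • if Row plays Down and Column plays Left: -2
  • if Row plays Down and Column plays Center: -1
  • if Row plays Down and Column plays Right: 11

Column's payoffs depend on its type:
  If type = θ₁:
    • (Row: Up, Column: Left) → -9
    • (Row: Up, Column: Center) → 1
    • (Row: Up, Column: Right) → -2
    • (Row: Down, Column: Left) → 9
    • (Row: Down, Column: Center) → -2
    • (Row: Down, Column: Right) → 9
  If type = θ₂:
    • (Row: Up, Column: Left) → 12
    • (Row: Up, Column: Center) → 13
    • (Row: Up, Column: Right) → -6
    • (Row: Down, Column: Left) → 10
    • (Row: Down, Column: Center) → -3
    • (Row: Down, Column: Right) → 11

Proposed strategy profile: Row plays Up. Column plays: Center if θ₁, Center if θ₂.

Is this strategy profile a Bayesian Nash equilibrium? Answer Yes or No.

A profile is a BNE iff every type of every player is best-responding given beliefs about the other side.
Row plays Up: E[Up] = 2/3·(8) + 1/3·(8) = 8; E[Down] = -1. Best-responding. ✓
Column (type θ₁), facing Up: Left gives -9, Center gives 1, Right gives -2. Proposed Center is best. ✓
Column (type θ₂), facing Up: Left gives 12, Center gives 13, Right gives -6. Proposed Center is best. ✓

Yes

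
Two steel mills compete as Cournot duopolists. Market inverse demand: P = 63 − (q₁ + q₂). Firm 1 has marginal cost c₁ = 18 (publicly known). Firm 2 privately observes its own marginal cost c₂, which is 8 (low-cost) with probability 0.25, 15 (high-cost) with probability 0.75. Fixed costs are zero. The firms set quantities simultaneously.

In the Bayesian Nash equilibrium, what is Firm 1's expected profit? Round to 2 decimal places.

Type-c best response for Firm 2: q₂(c) = (63 − c)/2 − q₁/2.
Firm 1 maximizes expected profit; its first-order condition is 63 − 2q₁ − E[q₂] − 18 = 0.
Substituting E[q₂] and solving: E[c₂] = 13.25, so q₁ = (63 − 2·18 + 13.25)/3 = 13.4167.
E[P] = 63 − (q₁ + E[q₂]) = 31.4167; Firm 1's expected profit = (E[P] − 18)·q₁ = (31.4167 − 18)·13.4167 = 180.007.

180.01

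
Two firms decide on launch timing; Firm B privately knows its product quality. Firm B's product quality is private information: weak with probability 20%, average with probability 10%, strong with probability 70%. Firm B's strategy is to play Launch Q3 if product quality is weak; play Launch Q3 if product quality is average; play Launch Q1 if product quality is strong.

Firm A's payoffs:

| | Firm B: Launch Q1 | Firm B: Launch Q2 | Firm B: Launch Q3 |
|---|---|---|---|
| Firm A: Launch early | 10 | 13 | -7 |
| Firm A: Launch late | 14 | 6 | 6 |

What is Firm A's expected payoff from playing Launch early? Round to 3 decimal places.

4.900

Take the expectation over Firm B's product quality, weighting each type's action by its prior probability.
E[Launch early] = 0.2·(-7) + 0.1·(-7) + 0.7·10 = (-1.4) + (-0.7) + 7 = 4.9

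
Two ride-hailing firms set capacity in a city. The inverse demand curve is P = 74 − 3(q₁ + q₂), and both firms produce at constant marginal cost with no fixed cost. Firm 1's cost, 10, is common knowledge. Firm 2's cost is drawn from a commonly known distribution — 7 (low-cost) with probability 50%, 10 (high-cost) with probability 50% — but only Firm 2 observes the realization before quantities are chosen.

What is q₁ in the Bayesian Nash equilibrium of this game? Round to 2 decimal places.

Each type of Firm 2 best-responds to q₁; Firm 1 best-responds to the expected q₂ over Firm 2's types.
Firm 2 with cost c maximizes (74 − 3(q₁+q₂) − c)·q₂, giving q₂(c) = (74 − c − 3q₁)/6.
E[c₂] = 0.5·7 + 0.5·10 = 8.5
Firm 1's FOC against E[q₂] yields q₁ = (74 − 2·10 + E[c₂])/9 = (74 − 20 + 8.5)/9 = 6.94444.

6.94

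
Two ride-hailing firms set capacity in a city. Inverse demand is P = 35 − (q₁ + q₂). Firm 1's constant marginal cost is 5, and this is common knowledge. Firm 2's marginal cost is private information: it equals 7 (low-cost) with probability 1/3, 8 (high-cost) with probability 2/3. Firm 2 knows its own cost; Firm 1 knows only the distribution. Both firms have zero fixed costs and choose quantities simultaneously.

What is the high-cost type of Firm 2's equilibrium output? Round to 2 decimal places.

Type-c best response for Firm 2: q₂(c) = (35 − c)/2 − q₁/2.
Firm 1 maximizes expected profit; its first-order condition is 35 − 2q₁ − E[q₂] − 5 = 0.
Substituting E[q₂] and solving: E[c₂] = 7.66667, so q₁ = (35 − 2·5 + 7.66667)/3 = 10.8889.
q₂(high-cost) = (35 − 8 − 10.8889)/2 = 8.05556.

8.06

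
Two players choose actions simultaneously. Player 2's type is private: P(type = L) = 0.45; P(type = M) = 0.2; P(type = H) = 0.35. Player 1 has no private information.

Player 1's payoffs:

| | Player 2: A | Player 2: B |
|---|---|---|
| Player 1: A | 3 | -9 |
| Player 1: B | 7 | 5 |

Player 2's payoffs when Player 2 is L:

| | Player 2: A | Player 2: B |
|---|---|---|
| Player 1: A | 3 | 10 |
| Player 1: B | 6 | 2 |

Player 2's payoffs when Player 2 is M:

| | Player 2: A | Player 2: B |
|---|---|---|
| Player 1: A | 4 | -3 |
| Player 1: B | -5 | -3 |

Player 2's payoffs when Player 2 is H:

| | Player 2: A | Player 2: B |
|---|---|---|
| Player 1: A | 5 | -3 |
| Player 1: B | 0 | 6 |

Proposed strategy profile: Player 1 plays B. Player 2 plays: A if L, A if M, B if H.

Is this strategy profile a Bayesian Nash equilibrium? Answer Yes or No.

Player 1 plays B: E[B] = 0.45·(7) + 0.2·(7) + 0.35·(5) = 6.3; E[A] = -1.2. Best-responding. ✓
Player 2 (type L), facing B: A gives 6, B gives 2. Proposed A is best. ✓
Player 2 (type M), facing B: A gives -5, B gives -3. Proposed A is not best — profitable deviation exists. ✗
Player 2 (type H), facing B: A gives 0, B gives 6. Proposed B is best. ✓

No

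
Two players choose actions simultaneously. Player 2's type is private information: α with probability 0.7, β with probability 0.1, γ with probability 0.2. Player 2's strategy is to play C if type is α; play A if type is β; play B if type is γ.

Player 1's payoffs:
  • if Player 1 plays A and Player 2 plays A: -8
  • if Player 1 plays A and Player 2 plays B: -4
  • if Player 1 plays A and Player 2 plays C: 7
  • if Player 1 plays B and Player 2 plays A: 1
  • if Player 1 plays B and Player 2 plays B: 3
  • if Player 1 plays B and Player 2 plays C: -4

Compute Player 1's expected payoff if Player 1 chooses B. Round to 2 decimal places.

E[B] = 0.7·(-4) + 0.1·1 + 0.2·3 = (-2.8) + 0.1 + 0.6 = -2.1

-2.10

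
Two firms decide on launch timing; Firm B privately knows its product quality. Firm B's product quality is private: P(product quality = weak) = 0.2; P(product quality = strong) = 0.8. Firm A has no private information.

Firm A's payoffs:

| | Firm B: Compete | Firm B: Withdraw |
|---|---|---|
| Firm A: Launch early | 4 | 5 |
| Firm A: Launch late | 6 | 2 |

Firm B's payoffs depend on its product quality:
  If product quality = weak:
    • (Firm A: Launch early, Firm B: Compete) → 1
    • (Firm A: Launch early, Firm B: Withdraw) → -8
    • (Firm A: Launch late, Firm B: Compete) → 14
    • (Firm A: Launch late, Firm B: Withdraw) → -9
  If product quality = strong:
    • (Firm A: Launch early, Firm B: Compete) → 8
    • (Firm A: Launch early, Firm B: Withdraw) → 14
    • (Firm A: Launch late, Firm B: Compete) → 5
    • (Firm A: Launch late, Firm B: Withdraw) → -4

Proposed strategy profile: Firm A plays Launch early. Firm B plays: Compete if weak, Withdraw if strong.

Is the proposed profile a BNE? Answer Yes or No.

Firm A plays Launch early: E[Launch early] = 0.2·(4) + 0.8·(5) = 4.8; E[Launch late] = 2.8. Best-responding. ✓
Firm B (product quality weak), facing Launch early: Compete gives 1, Withdraw gives -8. Proposed Compete is best. ✓
Firm B (product quality strong), facing Launch early: Compete gives 8, Withdraw gives 14. Proposed Withdraw is best. ✓

Yes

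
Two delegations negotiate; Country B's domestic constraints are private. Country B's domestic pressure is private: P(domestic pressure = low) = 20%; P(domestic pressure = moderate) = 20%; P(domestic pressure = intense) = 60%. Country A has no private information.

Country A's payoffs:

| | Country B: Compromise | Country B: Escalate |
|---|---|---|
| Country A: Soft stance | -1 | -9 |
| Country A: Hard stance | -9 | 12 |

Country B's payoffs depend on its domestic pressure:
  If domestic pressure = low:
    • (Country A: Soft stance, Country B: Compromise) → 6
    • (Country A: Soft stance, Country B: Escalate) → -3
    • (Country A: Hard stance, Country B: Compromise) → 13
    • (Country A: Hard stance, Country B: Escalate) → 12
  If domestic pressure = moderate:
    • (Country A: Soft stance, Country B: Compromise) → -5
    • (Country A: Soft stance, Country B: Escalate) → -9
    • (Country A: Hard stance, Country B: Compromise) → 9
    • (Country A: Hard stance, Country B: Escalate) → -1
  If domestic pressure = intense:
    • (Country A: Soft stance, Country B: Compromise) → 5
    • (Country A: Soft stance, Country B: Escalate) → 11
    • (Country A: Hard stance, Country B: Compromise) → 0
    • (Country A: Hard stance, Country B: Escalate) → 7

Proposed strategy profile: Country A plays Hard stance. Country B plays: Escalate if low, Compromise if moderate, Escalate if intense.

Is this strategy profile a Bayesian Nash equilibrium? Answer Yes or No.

No

Country A plays Hard stance: E[Hard stance] = 0.2·(12) + 0.2·(-9) + 0.6·(12) = 7.8; E[Soft stance] = -7.4. Best-responding. ✓
Country B (domestic pressure low), facing Hard stance: Compromise gives 13, Escalate gives 12. Proposed Escalate is not best — profitable deviation exists. ✗
Country B (domestic pressure moderate), facing Hard stance: Compromise gives 9, Escalate gives -1. Proposed Compromise is best. ✓
Country B (domestic pressure intense), facing Hard stance: Compromise gives 0, Escalate gives 7. Proposed Escalate is best. ✓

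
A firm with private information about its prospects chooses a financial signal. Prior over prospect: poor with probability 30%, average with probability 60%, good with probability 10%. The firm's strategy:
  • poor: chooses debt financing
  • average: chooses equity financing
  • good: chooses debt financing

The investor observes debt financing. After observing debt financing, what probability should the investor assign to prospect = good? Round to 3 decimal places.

0.250

P(debt financing) = 0.3·1 + 0.6·0 + 0.1·1 = 0.4
P(good | debt financing) = (0.1·1) / 0.4 = 0.1 / 0.4 = 0.25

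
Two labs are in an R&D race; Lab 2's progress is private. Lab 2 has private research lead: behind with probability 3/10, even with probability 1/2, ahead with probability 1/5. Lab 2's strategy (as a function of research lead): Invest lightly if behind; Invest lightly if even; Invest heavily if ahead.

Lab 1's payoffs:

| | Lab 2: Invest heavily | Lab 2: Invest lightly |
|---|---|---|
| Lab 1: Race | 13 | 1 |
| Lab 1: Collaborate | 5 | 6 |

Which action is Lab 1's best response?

Compute Lab 1's expected payoff for each action, taking the expectation over Lab 2's type.
E[Race] = 3/10·(1) + 1/2·(1) + 1/5·(13) = 17/5
E[Collaborate] = 3/10·(6) + 1/2·(6) + 1/5·(5) = 29/5
Best response: Collaborate (29/5 is the largest).

Collaborate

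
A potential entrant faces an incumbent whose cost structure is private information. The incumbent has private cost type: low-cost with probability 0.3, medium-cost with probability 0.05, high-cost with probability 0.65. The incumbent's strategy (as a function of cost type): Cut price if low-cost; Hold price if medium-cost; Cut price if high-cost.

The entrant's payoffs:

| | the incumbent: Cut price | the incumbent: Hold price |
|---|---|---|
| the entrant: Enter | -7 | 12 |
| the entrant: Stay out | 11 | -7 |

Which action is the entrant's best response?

E[Enter] = 0.3·(-7) + 0.05·(12) + 0.65·(-7) = -6.05
E[Stay out] = 0.3·(11) + 0.05·(-7) + 0.65·(11) = 10.1
Best response: Stay out (10.1 is the largest).

Stay out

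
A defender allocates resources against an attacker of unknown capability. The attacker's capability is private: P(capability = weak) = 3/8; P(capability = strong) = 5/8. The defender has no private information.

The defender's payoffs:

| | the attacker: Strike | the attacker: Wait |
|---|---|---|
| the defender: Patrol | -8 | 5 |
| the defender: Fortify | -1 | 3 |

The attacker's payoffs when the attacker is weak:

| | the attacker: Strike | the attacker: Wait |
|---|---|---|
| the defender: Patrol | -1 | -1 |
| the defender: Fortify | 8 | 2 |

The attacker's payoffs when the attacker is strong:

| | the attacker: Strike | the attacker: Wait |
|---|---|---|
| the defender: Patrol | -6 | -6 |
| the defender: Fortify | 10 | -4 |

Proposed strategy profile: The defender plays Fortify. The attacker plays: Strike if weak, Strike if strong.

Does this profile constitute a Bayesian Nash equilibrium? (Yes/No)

The defender plays Fortify: E[Fortify] = 3/8·(-1) + 5/8·(-1) = -1; E[Patrol] = -8. Best-responding. ✓
The attacker (capability weak), facing Fortify: Strike gives 8, Wait gives 2. Proposed Strike is best. ✓
The attacker (capability strong), facing Fortify: Strike gives 10, Wait gives -4. Proposed Strike is best. ✓

Yes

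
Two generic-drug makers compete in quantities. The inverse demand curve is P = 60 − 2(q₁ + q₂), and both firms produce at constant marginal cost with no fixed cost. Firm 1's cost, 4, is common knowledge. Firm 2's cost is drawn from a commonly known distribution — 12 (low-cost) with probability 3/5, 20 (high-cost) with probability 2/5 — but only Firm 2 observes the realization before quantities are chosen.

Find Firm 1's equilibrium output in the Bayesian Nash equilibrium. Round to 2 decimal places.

Type-c best response for Firm 2: q₂(c) = (60 − c)/4 − q₁/2.
Firm 1 maximizes expected profit; its first-order condition is 60 − 4q₁ − 2E[q₂] − 4 = 0.
Substituting E[q₂] and solving: E[c₂] = 15.2, so q₁ = (60 − 2·4 + 15.2)/6 = 11.2.

11.20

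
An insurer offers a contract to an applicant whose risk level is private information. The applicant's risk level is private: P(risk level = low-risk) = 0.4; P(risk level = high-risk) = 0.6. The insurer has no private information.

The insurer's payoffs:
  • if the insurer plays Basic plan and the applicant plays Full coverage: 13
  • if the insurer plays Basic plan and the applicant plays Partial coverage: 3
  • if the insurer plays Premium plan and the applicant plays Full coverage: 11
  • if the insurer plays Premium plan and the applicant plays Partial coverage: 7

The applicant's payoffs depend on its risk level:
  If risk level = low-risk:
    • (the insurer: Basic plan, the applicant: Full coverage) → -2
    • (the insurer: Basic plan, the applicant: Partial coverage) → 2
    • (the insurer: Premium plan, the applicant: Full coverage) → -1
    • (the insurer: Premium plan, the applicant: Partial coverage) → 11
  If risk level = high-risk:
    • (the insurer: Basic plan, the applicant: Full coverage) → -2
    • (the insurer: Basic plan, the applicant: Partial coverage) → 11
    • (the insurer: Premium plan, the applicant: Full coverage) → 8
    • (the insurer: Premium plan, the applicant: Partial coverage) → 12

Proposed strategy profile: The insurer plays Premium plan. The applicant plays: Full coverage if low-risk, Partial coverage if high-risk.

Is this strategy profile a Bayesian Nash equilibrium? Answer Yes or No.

The insurer plays Premium plan: E[Premium plan] = 0.4·(11) + 0.6·(7) = 8.6; E[Basic plan] = 7. Best-responding. ✓
The applicant (risk level low-risk), facing Premium plan: Full coverage gives -1, Partial coverage gives 11. Proposed Full coverage is not best — profitable deviation exists. ✗
The applicant (risk level high-risk), facing Premium plan: Full coverage gives 8, Partial coverage gives 12. Proposed Partial coverage is best. ✓

No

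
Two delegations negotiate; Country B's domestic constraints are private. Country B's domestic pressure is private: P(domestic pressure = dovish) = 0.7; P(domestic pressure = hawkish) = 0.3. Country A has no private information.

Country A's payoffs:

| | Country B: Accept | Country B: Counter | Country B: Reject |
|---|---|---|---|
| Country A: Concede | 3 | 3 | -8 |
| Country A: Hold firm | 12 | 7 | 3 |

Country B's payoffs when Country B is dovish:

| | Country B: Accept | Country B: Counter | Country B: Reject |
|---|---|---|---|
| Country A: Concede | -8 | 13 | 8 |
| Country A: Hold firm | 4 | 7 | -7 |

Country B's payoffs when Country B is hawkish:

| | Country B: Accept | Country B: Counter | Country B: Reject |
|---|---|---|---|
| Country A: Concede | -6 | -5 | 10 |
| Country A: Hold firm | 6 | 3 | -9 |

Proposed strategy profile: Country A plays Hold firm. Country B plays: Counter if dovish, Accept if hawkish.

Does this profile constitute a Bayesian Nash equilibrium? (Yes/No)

Country A plays Hold firm: E[Hold firm] = 0.7·(7) + 0.3·(12) = 8.5; E[Concede] = 3. Best-responding. ✓
Country B (domestic pressure dovish), facing Hold firm: Accept gives 4, Counter gives 7, Reject gives -7. Proposed Counter is best. ✓
Country B (domestic pressure hawkish), facing Hold firm: Accept gives 6, Counter gives 3, Reject gives -9. Proposed Accept is best. ✓

Yes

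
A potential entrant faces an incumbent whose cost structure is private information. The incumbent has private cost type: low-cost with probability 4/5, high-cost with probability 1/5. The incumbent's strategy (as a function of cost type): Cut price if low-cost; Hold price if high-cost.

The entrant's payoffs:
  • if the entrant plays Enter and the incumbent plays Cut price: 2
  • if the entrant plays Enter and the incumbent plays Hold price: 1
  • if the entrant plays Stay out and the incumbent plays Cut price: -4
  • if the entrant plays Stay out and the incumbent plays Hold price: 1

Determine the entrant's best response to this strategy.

Enter

Compute the entrant's expected payoff for each action, taking the expectation over the incumbent's type.
E[Enter] = 4/5·(2) + 1/5·(1) = 9/5
E[Stay out] = 4/5·(-4) + 1/5·(1) = -3
Best response: Enter (9/5 is the largest).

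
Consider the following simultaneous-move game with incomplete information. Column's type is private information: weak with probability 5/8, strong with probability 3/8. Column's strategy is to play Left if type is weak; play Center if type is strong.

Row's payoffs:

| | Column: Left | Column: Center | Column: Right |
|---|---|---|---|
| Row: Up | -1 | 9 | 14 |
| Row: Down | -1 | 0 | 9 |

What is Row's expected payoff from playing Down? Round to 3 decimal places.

E[Down] = 5/8·(-1) + 3/8·0 = (-5/8) + 0 = -5/8

-0.625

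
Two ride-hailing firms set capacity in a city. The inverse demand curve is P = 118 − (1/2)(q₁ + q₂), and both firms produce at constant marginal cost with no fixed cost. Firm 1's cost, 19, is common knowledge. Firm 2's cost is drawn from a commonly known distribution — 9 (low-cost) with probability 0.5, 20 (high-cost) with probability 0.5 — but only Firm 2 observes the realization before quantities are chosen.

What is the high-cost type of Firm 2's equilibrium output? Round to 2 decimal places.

66.50

Firm 2 with cost c maximizes (118 − (1/2)(q₁+q₂) − c)·q₂, giving q₂(c) = (118 − c − (1/2)q₁).
E[c₂] = 0.5·9 + 0.5·20 = 14.5
Firm 1's FOC against E[q₂] yields q₁ = (118 − 2·19 + E[c₂])/(3/2) = (118 − 38 + 14.5)/(3/2) = 63.
q₂(high-cost) = (118 − 20 − (1/2)·63) = 66.5.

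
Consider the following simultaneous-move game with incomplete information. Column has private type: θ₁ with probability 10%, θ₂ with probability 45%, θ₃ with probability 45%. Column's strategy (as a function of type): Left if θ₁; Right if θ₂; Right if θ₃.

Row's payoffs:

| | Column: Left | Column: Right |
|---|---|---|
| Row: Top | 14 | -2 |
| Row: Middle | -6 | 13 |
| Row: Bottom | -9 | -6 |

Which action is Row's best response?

Middle

Compute Row's expected payoff for each action, taking the expectation over Column's type.
E[Top] = 0.1·(14) + 0.45·(-2) + 0.45·(-2) = -0.4
E[Middle] = 0.1·(-6) + 0.45·(13) + 0.45·(13) = 11.1
E[Bottom] = 0.1·(-9) + 0.45·(-6) + 0.45·(-6) = -6.3
Best response: Middle (11.1 is the largest).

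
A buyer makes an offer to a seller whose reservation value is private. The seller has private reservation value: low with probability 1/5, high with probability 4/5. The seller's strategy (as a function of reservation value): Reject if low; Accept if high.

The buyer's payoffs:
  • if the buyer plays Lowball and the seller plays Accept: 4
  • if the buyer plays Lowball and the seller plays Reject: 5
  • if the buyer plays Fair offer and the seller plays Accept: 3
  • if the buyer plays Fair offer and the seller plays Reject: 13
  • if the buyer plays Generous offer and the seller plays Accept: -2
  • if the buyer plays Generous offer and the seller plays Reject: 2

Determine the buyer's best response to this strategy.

Fair offer

E[Lowball] = 1/5·(5) + 4/5·(4) = 21/5
E[Fair offer] = 1/5·(13) + 4/5·(3) = 5
E[Generous offer] = 1/5·(2) + 4/5·(-2) = -6/5
Best response: Fair offer (5 is the largest).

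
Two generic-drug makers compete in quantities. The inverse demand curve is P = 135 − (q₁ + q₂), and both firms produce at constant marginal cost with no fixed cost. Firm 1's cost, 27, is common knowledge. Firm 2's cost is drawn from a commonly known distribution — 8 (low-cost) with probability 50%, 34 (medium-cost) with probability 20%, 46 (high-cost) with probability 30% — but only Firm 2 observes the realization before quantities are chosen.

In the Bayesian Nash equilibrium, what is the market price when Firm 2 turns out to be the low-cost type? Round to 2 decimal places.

53.90

Each type of Firm 2 best-responds to q₁; Firm 1 best-responds to the expected q₂ over Firm 2's types.
Firm 2 with cost c maximizes (135 − (q₁+q₂) − c)·q₂, giving q₂(c) = (135 − c − q₁)/2.
E[c₂] = 0.5·8 + 0.2·34 + 0.3·46 = 24.6
Firm 1's FOC against E[q₂] yields q₁ = (135 − 2·27 + E[c₂])/3 = (135 − 54 + 24.6)/3 = 35.2.
q₂(low-cost) = 45.9, so P = 135 − (35.2 + 45.9) = 53.9.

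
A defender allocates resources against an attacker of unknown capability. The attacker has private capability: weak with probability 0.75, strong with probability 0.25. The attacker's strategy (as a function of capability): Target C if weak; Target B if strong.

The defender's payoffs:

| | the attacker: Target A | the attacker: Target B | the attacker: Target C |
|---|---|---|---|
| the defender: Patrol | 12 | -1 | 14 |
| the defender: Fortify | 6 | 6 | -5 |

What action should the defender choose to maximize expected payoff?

Patrol

Compute the defender's expected payoff for each action, taking the expectation over the attacker's type.
E[Patrol] = 0.75·(14) + 0.25·(-1) = 10.25
E[Fortify] = 0.75·(-5) + 0.25·(6) = -2.25
Best response: Patrol (10.25 is the largest).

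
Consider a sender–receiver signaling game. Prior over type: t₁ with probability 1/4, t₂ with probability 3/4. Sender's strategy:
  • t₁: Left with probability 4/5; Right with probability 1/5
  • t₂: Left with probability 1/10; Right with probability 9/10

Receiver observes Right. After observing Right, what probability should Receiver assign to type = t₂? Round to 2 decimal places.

P(Right) = (1/4)·(1/5) + (3/4)·(9/10) = 29/40
P(t₂ | Right) = ((3/4)·(9/10)) / (29/40) = (27/40) / (29/40) = 27/29

0.93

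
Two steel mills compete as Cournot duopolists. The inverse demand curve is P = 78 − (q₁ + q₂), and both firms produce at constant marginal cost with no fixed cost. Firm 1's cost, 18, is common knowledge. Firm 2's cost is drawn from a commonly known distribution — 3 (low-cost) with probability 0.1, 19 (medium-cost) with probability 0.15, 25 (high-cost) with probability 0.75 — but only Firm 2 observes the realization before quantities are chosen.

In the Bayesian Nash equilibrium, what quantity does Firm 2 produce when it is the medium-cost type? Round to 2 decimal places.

Type-c best response for Firm 2: q₂(c) = (78 − c)/2 − q₁/2.
Firm 1 maximizes expected profit; its first-order condition is 78 − 2q₁ − E[q₂] − 18 = 0.
Substituting E[q₂] and solving: E[c₂] = 21.9, so q₁ = (78 − 2·18 + 21.9)/3 = 21.3.
q₂(medium-cost) = (78 − 19 − 21.3)/2 = 18.85.

18.85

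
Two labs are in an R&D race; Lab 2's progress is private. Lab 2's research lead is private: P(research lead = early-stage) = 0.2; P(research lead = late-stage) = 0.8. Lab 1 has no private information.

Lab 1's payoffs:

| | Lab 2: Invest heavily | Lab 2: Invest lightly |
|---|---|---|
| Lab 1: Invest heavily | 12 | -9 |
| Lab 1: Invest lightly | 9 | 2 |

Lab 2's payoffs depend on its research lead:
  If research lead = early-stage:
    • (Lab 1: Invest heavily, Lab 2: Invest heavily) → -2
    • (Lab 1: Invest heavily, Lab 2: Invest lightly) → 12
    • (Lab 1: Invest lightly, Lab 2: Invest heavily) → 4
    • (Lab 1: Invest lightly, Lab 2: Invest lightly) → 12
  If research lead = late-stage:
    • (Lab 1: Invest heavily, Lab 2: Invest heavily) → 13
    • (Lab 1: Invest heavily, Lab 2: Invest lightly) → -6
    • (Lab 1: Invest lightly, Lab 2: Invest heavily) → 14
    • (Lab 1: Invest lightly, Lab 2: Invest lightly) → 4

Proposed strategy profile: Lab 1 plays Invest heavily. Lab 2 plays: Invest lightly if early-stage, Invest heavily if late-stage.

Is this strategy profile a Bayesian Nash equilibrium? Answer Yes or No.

Yes

A profile is a BNE iff every type of every player is best-responding given beliefs about the other side.
Lab 1 plays Invest heavily: E[Invest heavily] = 0.2·(-9) + 0.8·(12) = 7.8; E[Invest lightly] = 7.6. Best-responding. ✓
Lab 2 (research lead early-stage), facing Invest heavily: Invest heavily gives -2, Invest lightly gives 12. Proposed Invest lightly is best. ✓
Lab 2 (research lead late-stage), facing Invest heavily: Invest heavily gives 13, Invest lightly gives -6. Proposed Invest heavily is best. ✓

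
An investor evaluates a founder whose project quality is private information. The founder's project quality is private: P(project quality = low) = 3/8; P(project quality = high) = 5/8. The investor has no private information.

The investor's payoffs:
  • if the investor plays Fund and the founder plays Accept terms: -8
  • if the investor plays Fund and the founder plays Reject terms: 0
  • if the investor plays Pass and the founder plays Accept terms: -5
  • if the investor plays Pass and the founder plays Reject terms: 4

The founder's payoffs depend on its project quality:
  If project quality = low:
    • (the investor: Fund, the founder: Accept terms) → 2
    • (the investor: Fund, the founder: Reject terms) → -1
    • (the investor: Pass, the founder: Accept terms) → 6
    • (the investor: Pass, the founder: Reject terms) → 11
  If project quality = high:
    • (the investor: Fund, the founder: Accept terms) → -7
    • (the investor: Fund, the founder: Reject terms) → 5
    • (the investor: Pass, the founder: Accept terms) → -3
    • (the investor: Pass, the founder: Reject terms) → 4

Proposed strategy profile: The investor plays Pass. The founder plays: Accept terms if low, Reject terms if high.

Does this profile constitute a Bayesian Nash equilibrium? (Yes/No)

No

The investor plays Pass: E[Pass] = 3/8·(-5) + 5/8·(4) = 5/8; E[Fund] = -3. Best-responding. ✓
The founder (project quality low), facing Pass: Accept terms gives 6, Reject terms gives 11. Proposed Accept terms is not best — profitable deviation exists. ✗
The founder (project quality high), facing Pass: Accept terms gives -3, Reject terms gives 4. Proposed Reject terms is best. ✓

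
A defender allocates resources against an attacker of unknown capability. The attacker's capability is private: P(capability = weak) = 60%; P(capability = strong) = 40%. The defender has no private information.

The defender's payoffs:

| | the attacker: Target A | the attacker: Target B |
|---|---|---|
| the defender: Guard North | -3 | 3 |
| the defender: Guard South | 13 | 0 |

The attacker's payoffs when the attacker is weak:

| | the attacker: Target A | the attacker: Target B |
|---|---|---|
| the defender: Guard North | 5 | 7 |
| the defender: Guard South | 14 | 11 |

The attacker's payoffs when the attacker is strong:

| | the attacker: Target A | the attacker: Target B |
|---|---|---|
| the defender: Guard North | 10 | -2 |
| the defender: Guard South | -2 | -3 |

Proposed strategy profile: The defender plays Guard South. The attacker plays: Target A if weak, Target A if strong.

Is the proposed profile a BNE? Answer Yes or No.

The defender plays Guard South: E[Guard South] = 0.6·(13) + 0.4·(13) = 13; E[Guard North] = -3. Best-responding. ✓
The attacker (capability weak), facing Guard South: Target A gives 14, Target B gives 11. Proposed Target A is best. ✓
The attacker (capability strong), facing Guard South: Target A gives -2, Target B gives -3. Proposed Target A is best. ✓

Yes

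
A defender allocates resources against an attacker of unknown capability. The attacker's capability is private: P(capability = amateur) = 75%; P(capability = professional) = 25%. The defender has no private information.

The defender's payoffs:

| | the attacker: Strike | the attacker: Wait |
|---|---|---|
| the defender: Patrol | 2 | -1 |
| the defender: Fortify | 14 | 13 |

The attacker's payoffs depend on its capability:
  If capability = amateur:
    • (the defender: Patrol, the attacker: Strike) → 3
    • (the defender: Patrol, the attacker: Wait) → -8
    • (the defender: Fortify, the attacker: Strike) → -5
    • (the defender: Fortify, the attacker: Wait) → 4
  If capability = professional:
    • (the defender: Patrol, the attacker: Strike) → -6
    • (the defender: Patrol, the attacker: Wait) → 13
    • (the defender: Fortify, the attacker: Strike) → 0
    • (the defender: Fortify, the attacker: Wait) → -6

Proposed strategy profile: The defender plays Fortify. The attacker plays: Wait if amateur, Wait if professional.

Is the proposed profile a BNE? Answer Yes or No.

The defender plays Fortify: E[Fortify] = 0.75·(13) + 0.25·(13) = 13; E[Patrol] = -1. Best-responding. ✓
The attacker (capability amateur), facing Fortify: Strike gives -5, Wait gives 4. Proposed Wait is best. ✓
The attacker (capability professional), facing Fortify: Strike gives 0, Wait gives -6. Proposed Wait is not best — profitable deviation exists. ✗

No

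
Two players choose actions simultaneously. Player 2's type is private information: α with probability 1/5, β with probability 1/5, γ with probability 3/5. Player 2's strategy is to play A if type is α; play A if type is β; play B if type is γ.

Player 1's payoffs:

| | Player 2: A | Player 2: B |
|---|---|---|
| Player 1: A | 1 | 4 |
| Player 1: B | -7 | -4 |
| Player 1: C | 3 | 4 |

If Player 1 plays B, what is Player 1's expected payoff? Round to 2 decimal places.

-5.20

E[B] = 1/5·(-7) + 1/5·(-7) + 3/5·(-4) = (-7/5) + (-7/5) + (-12/5) = -26/5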